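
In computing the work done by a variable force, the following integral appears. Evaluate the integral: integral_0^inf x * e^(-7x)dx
This is a Gamma integral. Substitute u=7x (du=7 dx):
integral_0^inf x*e^(-7x) dx=(1/7^2) integral_0^inf u^1*e^(-u) du
=Gamma(2)/7^2=1!/7^2=1/49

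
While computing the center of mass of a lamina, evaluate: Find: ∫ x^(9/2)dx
Power rule: ∫ x^(9/2) dx=x^(11/2)/(11/2)+C

Answer: (2/11)·x^(11/2)+C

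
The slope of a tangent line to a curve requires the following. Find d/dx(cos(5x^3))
Chain rule: d/dx[cos(u)]=-sin(u)·u' where u=5x^3
u'=15x^2

Answer: -15x^2·sin(5x^3)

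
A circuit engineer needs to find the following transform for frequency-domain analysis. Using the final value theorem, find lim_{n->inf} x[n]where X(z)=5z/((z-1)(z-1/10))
Final value theorem: lim x[n]=lim_{z->1} (z-1)*X(z)
(z-1)*X(z)=5z/(z-1/10)
As z->1: 5/(1-1/10)=5/(9/10)=50/9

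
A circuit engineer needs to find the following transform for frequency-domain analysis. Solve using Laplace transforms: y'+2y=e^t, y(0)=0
Take L: sY - 0+2Y = 1/(s-1)
Y(s+2) = 1/(s-1)+0
Y = 1/((s-1)(s+2))+0/(s+2)
Partial fractions: 1/((s-1)(s+2)) = (1/3)/(s-1) - (1/3)/(s+2)
So Y = (1/3)/(s-1) - (1/3)/(s+2)
Inverse Laplace transform (L^(-1){1/(s-1)} = e^t, L^(-1){1/(s+2)} = e^(-2t)):

Answer: y(t) = (1/3)·e^t - (1/3)·e^(-2t)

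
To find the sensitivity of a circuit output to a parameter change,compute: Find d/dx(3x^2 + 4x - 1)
Power rule: d/dx(ax^n)=n·a·x^(n-1)
Term by term: 6·x + 4

Answer: 6x + 4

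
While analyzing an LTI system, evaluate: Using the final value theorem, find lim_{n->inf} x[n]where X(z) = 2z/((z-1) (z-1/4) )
Final value theorem: lim x[n]=lim_{z->1} (z-1) * X(z)
(z-1) * X(z)=2z/(z-1/4)
As z->1: 2/(1-1/4)=2/(3/4)=8/3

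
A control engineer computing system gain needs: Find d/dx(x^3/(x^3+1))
Quotient rule: (f/g)' = (f'g - fg')/g²
f = x^3, f' = 3x^2
g = x^3 + 1, g' = 3x^2

Answer: (3x^2·(x^3 + 1) - 3x^5)/(x^3 + 1)²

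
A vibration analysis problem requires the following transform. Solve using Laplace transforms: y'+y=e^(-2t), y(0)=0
Take L: sY - 0+Y=1/(s+2)
Y(s+1)=1/(s+2)+0
Y=1/((s+2)(s+1))+0/(s+1)
Partial fractions: 1/((s+2)(s+1))=-1/(s+2)+1/(s+1)
So Y=-1/(s+2)+1/(s+1)
Inverse Laplace transform (L^(-1){1/(s+2)}=e^(-2t), L^(-1){1/(s+1)}=e^(-t)):

Answer: y(t)=-1·e^(-2t)+e^(-t)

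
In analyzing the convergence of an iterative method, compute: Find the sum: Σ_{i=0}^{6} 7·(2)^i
Geometric series: S=a(1 - r^n)/(1 - r)
a=7, r=2, n=7
S=7(1-128)/-1=889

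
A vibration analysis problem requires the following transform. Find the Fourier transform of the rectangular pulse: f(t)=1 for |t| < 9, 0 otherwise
F(omega)=integral from -9 to 9 of e^(-j*omega*t) dt
=2*sin(9*omega)/omega=18*sinc(9*omega/pi)

Answer: 2*sin(9*omega)/omega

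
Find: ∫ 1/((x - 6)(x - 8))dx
Partial fractions: 1/((x-6)(x-8))=A/(x-6)+B/(x-8)
A=-1/2, B=1/2
∫ [-1/2· 1/(x-6)+1/2· 1/(x-8)] dx
=(1/2)[ln|x-8| - ln|x-6|]+C

Answer: (1/2)·ln|(x-8)/(x-6)|+C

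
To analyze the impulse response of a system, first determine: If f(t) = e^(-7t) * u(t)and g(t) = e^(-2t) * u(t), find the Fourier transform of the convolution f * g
By the convolution theorem: F{f * g} = F(omega) * G(omega)
F(omega) = 1/(7 + j * omega), G(omega) = 1/(2 + j * omega)
F{f * g} = 1/((7 + j * omega)(2 + j * omega))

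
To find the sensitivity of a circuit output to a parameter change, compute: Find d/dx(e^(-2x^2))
Chain rule: d/dx[e^u]=e^u · u' where u=-2x^2
u'=-4x

Answer: -4x·e^(-2x^2)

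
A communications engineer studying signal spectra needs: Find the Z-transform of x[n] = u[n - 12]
Using the time-shift property: Z{u[n-12]} = z^(-12)*z/(z-1)
= z^(-11)/(z-1)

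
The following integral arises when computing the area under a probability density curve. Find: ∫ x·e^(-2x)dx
Integration by parts: u = x, dv = e^(-2x) dx
du = dx, v = e^(-2x)/(-2)
= x·e^(-2x)/(-2) - ∫ e^(-2x)/(-2) dx
= x·e^(-2x)/(-2) - e^(-2x)/4 + C

Answer: e^(-2x)(x/(-2) - 1/4) + C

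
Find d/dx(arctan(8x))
d/dx[arctan(u)]=u'/(1+u²), u=8x, u'=8

Answer: 8/(1+64x²)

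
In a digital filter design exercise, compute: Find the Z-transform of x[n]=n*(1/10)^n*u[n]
Using the property Z{n * a^n * u[n]}=az/(z-a)^2
With a=1/10: X(z)=(1/10)z/(z - 1/10)^2, |z| > 1/10

Answer: (1/10)z/(z - 1/10)^2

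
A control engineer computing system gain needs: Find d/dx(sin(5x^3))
Chain rule: d/dx[sin(u)]=cos(u)·u' where u=5x^3
u'=15x^2

Answer: 15x^2·cos(5x^3)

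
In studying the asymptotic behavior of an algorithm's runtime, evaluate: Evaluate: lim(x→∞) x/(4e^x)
Apply L'Hôpital 1 times (∞/∞ each time):
Eventually get 1!/(4e^x) → 0

Answer: 0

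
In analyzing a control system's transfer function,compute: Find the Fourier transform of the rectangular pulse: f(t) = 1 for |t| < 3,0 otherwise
F(omega)=integral from -3 to 3 of e^(-j * omega * t) dt
=2 * sin(3 * omega)/omega=6 * sinc(3 * omega/pi)

Answer: 2 * sin(3 * omega)/omega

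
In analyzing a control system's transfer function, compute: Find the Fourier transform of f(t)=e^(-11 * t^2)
The Fourier transform of a Gaussian e^(-a*t^2) is sqrt(pi/a)*e^(-omega^2/(4a)).
With a = 11: F(omega) = sqrt(pi/11)*e^(-omega^2/44)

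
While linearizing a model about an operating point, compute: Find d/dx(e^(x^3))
Chain rule: d/dx[e^u]=e^u · u' where u=x^3
u'=3x^2

Answer: 3x^2·e^(x^3)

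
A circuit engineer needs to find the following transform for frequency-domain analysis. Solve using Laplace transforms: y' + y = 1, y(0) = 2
Take L of both sides: sY(s)-2+Y(s)=1/s
Y(s)(s+1)=1/s+2
Y(s)=1/(s(s+1))+2/(s+1)
Partial fractions: 1/(s(s+1))=1/s - 1/(s+1)
So Y(s)=1/s+1/(s+1)
Inverse transform (L^(-1){1/s}=1, L^(-1){1/(s+1)}=e^(-t)):

Answer: y(t)=1+e^(-t)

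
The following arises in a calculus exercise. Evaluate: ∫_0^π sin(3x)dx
Antiderivative: -cos(3x)/3
Evaluate at bounds: [-cos(3·π)/3] - [-cos(3·0)/3]
= (-(-1) + (1))/3 = 2/3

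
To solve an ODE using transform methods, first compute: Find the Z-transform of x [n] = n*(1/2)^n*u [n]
Using the property Z{n * a^n * u[n]} = az/(z-a)^2
With a = 1/2: X(z) = (1/2)z/(z - 1/2)^2, |z| > 1/2

Answer: (1/2)z/(z - 1/2)^2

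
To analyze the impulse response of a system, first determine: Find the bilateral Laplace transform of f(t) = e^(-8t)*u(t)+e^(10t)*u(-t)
For e^(-8t) * u(t): L=1/(s+8), Re(s) > -8
For e^(10t) * u(-t): L=-1/(s-10), Re(s) < 10
Combined: F(s)=1/(s+8)-1/(s-10), -8 < Re(s) < 10

Answer: 1/(s+8)-1/(s-10), ROC: -8 < Re(s) < 10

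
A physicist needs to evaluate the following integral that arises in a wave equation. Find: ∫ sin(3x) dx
Using substitution u=3x: ∫ sin(u) du/3=-cos(u)/3+C

Answer: (-1/3)cos(3x)+C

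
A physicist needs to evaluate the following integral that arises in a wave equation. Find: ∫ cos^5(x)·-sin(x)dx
Let u = cos(x), du = -sin(x) dx
∫ u^5 du = u^6/6 + C

Answer: cos^6(x)/6 + C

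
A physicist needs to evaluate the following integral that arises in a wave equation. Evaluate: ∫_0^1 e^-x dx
Antiderivative: -e^-x
Evaluate: -(e^-1-1)

Answer: (e^-1-1)/(-1)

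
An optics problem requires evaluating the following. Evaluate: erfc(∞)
erfc(x)=1 - erf(x); erfc(∞)=1 - erf(∞)=1-1=0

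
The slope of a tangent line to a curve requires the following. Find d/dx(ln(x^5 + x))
Chain rule: d/dx[ln(u)]=u'/u where u=x^5+x
u'=5x^4+1

Answer: (5x^4+1)/(x^5+x)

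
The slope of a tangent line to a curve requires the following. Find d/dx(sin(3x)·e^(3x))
Product rule: (fg)' = f'g + fg'
f = sin(3x), f' = 3·cos(3x)
g = e^(3x), g' = 3·e^(3x)

Answer: 3·cos(3x)·e^(3x) + 3·sin(3x)·e^(3x)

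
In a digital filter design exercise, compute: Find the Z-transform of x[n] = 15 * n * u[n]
Z{n*u[n]}=z/(z-1)^2
By linearity: Z{15*n*u[n]}=15z/(z-1)^2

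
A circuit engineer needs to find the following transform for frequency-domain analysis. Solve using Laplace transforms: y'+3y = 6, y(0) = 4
Take L of both sides: sY(s)-4+3Y(s) = 6/s
Y(s)(s+3) = 6/s+4
Y(s) = 6/(s(s+3))+4/(s+3)
Partial fractions: 6/(s(s+3)) = 2/s - 2/(s+3)
So Y(s) = 2/s+2/(s+3)
Inverse transform (L^(-1){1/s} = 1, L^(-1){1/(s+3)} = e^(-3t)):

Answer: y(t) = 2+2·e^(-3t)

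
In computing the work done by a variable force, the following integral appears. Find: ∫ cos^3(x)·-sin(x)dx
Let u = cos(x), du = -sin(x) dx
∫ u^3 du = u^4/4 + C

Answer: cos^4(x)/4 + C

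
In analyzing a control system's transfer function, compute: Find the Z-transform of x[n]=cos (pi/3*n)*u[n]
Z{cos(w0 * n) * u[n]}=z(z - cos(w0))/(z^2-2z * cos(w0)+1)
With w0=pi/3: X(z)=z(z - cos(pi/3))/(z^2-2z * cos(pi/3)+1)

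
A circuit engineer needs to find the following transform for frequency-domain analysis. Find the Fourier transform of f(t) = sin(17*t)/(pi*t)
sin(W*t)/(pi*t)=(W/pi)*sinc(W*t/pi) is the impulse response of the ideal low-pass filter with cutoff W (here W=17).
Its Fourier transform is a rectangular function:
F(omega)=1 for |omega| < 17, 0 otherwise

Answer: rect(omega/34) [i.e., 1 for |omega| < 17, 0 otherwise]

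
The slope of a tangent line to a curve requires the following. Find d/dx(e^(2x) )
Chain rule: d/dx[e^u]=e^u · u' where u=2x
u'=2

Answer: 2·e^(2x)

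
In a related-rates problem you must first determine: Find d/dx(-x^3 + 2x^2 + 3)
Power rule: d/dx(ax^n)=n·a·x^(n-1)
Term by term: -3·x^2+4·x

Answer: -3x^2+4x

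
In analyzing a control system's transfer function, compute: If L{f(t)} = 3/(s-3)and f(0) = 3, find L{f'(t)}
L{f'(t)}=s·F(s) - f(0)=3s/(s-3) - 3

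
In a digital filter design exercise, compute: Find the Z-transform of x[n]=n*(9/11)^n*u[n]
Using the property Z{n * a^n * u[n]}=az/(z-a)^2
With a=9/11: X(z)=(9/11)z/(z - 9/11)^2, |z| > 9/11

Answer: (9/11)z/(z - 9/11)^2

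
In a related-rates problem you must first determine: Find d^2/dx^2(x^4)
Apply power rule 2 times:
d^1: 4x^3
d^2: 12x^2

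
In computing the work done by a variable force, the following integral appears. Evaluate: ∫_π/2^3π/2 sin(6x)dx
Antiderivative: -cos(6x)/6
Evaluate at bounds: [-cos(6·3π/2)/6] - [-cos(6·π/2)/6]
=(-(-1)+(-1))/6=0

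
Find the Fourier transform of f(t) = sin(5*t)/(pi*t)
sin(W*t)/(pi*t)=(W/pi)*sinc(W*t/pi) is the impulse response of the ideal low-pass filter with cutoff W (here W=5).
Its Fourier transform is a rectangular function:
F(omega)=1 for |omega| < 5, 0 otherwise

Answer: rect(omega/10) [i.e., 1 for |omega| < 5, 0 otherwise]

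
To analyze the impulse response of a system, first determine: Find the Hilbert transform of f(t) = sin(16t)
The Hilbert transform shifts each frequency component by -pi/2.
H{sin(wt)} = -cos(wt)
With w = 16: H{sin(16t)} = -cos(16t)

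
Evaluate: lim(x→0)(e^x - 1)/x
L'Hôpital (0/0): lim e^x/1=1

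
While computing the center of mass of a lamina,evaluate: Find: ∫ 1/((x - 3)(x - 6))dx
Partial fractions: 1/((x-3)(x-6))=A/(x-3) + B/(x-6)
A=-1/3, B=1/3
∫ [-1/3· 1/(x-3) + 1/3· 1/(x-6)] dx
=(1/3)[ln|x-6| - ln|x-3|] + C

Answer: (1/3)·ln|(x-6)/(x-3)| + C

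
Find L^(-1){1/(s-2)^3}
L^(-1){1/(s-a)^n}=t^(n-1)·e^(at)/(n-1)!
Here a=2, n=3: t^2·e^(2t)/2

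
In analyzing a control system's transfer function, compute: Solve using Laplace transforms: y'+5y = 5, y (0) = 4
Take L of both sides: sY(s)-4+5Y(s)=5/s
Y(s)(s+5)=5/s+4
Y(s)=5/(s(s+5))+4/(s+5)
Partial fractions: 5/(s(s+5))=1/s - 1/(s+5)
So Y(s)=1/s+3/(s+5)
Inverse transform (L^(-1){1/s}=1, L^(-1){1/(s+5)}=e^(-5t)):

Answer: y(t)=1+3·e^(-5t)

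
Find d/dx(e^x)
Chain rule: d/dx[e^u]=e^u · u' where u=x
u'=1

Answer: 1·e^x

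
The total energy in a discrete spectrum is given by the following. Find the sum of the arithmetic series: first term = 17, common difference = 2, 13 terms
Last term: a_n = 17 + (13 - 1)·2 = 41
Sum = n(a_1 + a_n)/2 = 13(17 + 41)/2 = 377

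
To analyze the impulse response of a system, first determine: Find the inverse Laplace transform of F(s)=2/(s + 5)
L^(-1){2/(s-a)} = c·e^(at)
Here a = -5, c = 2

Answer: 2e^(-5t)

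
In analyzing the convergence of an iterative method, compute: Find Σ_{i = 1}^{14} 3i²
= 3·n(n+1)(2n+1)/6 = 3·14·15·29/6 = 3045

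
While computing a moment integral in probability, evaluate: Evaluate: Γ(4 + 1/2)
Γ(n + 1/2)=(2n)!√π/(4^n·n!)
=40320√π/(256·24)=(105/16)·√π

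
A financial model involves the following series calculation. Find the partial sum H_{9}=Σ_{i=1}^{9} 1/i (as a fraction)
H_9 = 1+1/2+1/3+...+1/9
= 7129/2520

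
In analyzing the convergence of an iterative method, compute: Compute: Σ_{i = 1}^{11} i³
Using formula: Σ i^3=[n(n + 1)/2]²=[11·12/2]²=4356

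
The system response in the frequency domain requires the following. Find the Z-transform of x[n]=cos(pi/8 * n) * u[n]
Z{cos(w0 * n) * u[n]} = z(z - cos(w0))/(z^2-2z * cos(w0)+1)
With w0 = pi/8: X(z) = z(z - cos(pi/8))/(z^2-2z * cos(pi/8)+1)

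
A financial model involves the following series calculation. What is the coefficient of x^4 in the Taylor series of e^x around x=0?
Taylor series of e^x = Σ x^n/n!
Coefficient of x^4 = 1/4! = 1/24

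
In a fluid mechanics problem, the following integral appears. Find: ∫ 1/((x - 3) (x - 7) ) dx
Partial fractions: 1/((x-3)(x-7))=A/(x-3) + B/(x-7)
A=-1/4, B=1/4
∫ [-1/4· 1/(x-3) + 1/4· 1/(x-7)] dx
=(1/4)[ln|x-7| - ln|x-3|] + C

Answer: (1/4)·ln|(x-7)/(x-3)| + C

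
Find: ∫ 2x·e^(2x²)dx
Let u=2x², du=4x dx
∫ (1/2)e^u du=e^u/2+C

Answer: e^(2x²)/2+C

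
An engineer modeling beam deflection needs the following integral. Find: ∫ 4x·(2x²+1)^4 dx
Let u=2x² + 1, du=4x dx
∫ u^4 du=u^5/5 + C

Answer: (2x² + 1)^5/5 + C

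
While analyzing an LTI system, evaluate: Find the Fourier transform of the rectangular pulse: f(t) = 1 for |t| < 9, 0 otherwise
F(omega) = integral from -9 to 9 of e^(-j*omega*t) dt
= 2*sin(9*omega)/omega = 18*sinc(9*omega/pi)

Answer: 2*sin(9*omega)/omega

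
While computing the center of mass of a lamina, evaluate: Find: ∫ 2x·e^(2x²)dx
Let u=2x², du=4x dx
∫ (1/2)e^u du=e^u/2+C

Answer: e^(2x²)/2+C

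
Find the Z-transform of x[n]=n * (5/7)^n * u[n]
Using the property Z{n*a^n*u[n]} = az/(z-a)^2
With a = 5/7: X(z) = (5/7)z/(z - 5/7)^2, |z| > 5/7

Answer: (5/7)z/(z - 5/7)^2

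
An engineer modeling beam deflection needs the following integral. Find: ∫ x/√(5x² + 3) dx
Let u = 5x² + 3, du = 10x dx
∫ (1/10)·u^(-1/2) du = √u/5 + C

Answer: √(5x² + 3)/5 + C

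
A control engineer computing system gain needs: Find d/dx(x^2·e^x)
Product rule: (fg)' = f'g + fg'
f = x^2, f' = 2x
g = e^x, g' = e^x

Answer: 2x·e^x + x^2·e^x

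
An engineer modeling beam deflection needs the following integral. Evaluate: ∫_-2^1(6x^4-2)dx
Step 1: Find antiderivative F(x) = (6/5)x^5 - 2x
Step 2: F(1) - F(-2) = -4/5 - (-172/5) = 168/5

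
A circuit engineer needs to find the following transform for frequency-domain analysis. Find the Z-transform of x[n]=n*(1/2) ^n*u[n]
Using the property Z{n * a^n * u[n]}=az/(z-a)^2
With a=1/2: X(z)=(1/2)z/(z - 1/2)^2, |z| > 1/2

Answer: (1/2)z/(z - 1/2)^2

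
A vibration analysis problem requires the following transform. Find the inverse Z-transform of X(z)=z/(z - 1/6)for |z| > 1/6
Standard pair: z/(z-a) <-> a^n*u[n] for causal signals
With a = 1/6: x[n] = (1/6)^n*u[n]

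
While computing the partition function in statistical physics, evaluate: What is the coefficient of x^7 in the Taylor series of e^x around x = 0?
Taylor series of e^x = Σ x^n/n!
Coefficient of x^7 = 1/7! = 1/5040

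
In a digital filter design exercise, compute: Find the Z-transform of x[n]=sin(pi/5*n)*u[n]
Z{sin(w0 * n) * u[n]}=z * sin(w0)/(z^2-2z * cos(w0)+1)
With w0=pi/5: X(z)=z * sin(pi/5)/(z^2-2z * cos(pi/5)+1)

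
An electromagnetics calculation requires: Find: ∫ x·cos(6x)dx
By parts: u=x, dv=cos(6x) dx
du=dx, v=sin(6x)/6
=x·sin(6x)/6+cos(6x)/6²+C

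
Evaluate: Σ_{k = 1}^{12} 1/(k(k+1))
Partial fractions: 1/(k(k + 1))=1/k - 1/(k + 1)
Telescoping sum: 1(1 - 1/13)=1·12/13

Answer: 12/13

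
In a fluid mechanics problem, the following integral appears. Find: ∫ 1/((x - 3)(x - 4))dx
Partial fractions: 1/((x-3)(x-4))=A/(x-3) + B/(x-4)
A=-1, B=1
∫ [-1· 1/(x-3) + 1· 1/(x-4)] dx
=(1)[ln|x-4| - ln|x-3|] + C

Answer: ln|(x-4)/(x-3)| + C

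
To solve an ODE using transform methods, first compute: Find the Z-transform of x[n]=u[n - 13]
Using the time-shift property: Z{u[n-13]}=z^(-13) * z/(z-1)
=z^(-12)/(z-1)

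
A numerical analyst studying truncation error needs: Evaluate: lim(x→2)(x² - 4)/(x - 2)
Factor: (x² - 4)=(x-2)(x+2)
Cancel (x-2): lim(x→2) (x+2)=4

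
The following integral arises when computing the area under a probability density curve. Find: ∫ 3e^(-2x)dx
Since d/dx[e^(-2x)] = -2e^(-2x), we get -3/2 e^(-2x) + C

Answer: (-3/2)e^(-2x) + C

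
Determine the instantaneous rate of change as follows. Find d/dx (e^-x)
Chain rule: d/dx[e^u]=e^u · u' where u=-x
u'=-1

Answer: -1·e^-x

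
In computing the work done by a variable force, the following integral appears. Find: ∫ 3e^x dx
Since d/dx[e^x]=+ e^x, we get 3e^x + C

Answer: 3e^x + C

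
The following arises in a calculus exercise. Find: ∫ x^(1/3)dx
Power rule: ∫ x^(1/3) dx = x^(4/3)/(4/3) + C

Answer: (3/4)·x^(4/3) + C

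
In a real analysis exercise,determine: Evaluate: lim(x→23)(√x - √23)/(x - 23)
Multiply by conjugate (√x+√23)/(√x+√23):
=(x - 23)/((x - 23)(√x+√23))=1/(√x+√23)
As x → 23: 1/(2√23)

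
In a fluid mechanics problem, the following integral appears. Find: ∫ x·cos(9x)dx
By parts: u = x, dv = cos(9x) dx
du = dx, v = sin(9x)/9
= x·sin(9x)/9+cos(9x)/9²+C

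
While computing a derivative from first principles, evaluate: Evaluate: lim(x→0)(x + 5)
Polynomial is continuous, so substitute x=0:
1·0+5=5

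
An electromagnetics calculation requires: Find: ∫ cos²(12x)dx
Using identity cos²(u)=(1 + cos(2u))/2:
∫ (1 + cos(24x))/2 dx=x/2 + sin(24x)/48 + C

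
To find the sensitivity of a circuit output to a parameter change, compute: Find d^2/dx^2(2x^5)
Apply power rule 2 times:
d^1: 10x^4
d^2: 40x^3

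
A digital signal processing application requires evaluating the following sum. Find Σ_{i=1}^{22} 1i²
= 1·n(n+1)(2n+1)/6 = 1·22·23·45/6 = 3795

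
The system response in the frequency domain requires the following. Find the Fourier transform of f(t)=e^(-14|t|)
Using the standard pair: F{e^(-a|t|)} = 2a/(a^2 + omega^2)
With a = 14: F(omega) = 28/(196 + omega^2)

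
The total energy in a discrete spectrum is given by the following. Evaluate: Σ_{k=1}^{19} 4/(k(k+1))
Partial fractions: 4/(k(k+1))=4/k - 4/(k+1)
Telescoping sum: 4(1-1/20)=4·19/20

Answer: 19/5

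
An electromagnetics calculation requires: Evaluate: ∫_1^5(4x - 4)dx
Step 1: Find antiderivative F(x) = 2x^2-4x
Step 2: F(5) - F(1) = 30 - (-2) = 32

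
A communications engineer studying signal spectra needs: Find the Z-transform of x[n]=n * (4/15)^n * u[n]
Using the property Z{n*a^n*u[n]}=az/(z-a)^2
With a=4/15: X(z)=(4/15)z/(z - 4/15)^2, |z| > 4/15

Answer: (4/15)z/(z - 4/15)^2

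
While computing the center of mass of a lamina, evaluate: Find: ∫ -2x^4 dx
Using power rule: ∫ -2x^4 dx=-2/5 x^5 + C=(-2/5)x^5 + C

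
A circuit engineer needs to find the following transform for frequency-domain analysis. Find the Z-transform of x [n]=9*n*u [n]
Z{n*u[n]}=z/(z-1)^2
By linearity: Z{9*n*u[n]}=9z/(z-1)^2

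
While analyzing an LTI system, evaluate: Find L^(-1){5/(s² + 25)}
L^(-1){w/(s²+w²)} = sin(wt)
Here w = 5

Answer: sin(5t)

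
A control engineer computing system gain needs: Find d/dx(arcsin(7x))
d/dx[arcsin(u)] = u'/√(1-u²), u = 7x, u' = 7

Answer: 7/√(1 - 49x²)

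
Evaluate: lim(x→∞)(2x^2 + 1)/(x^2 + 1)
Divide numerator and denominator by x^2:
lim (2 + 1/x^2)/(1 + 1/x^2)=2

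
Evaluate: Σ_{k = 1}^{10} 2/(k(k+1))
Partial fractions: 2/(k(k + 1)) = 2/k - 2/(k + 1)
Telescoping sum: 2(1 - 1/11) = 2·10/11

Answer: 20/11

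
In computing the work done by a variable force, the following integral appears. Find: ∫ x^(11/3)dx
Power rule: ∫ x^(11/3) dx = x^(14/3)/(14/3)+C

Answer: (3/14)·x^(14/3)+C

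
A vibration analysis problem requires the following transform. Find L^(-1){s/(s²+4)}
L^(-1){s/(s²+w²)}=cos(wt)
Here w=2

Answer: cos(2t)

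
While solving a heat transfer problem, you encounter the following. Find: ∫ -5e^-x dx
Since d/dx[e^-x] = - e^-x, we get 5e^-x + C

Answer: 5e^-x + C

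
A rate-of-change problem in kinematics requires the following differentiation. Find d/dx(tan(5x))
Chain rule: d/dx[tan(u)]=sec²(u)·u' where u=5x
u'=5

Answer: 5·sec²(5x)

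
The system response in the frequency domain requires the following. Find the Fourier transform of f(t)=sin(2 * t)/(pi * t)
sin(W*t)/(pi*t) = (W/pi)*sinc(W*t/pi) is the impulse response of the ideal low-pass filter with cutoff W (here W = 2).
Its Fourier transform is a rectangular function:
F(omega) = 1 for |omega| < 2, 0 otherwise

Answer: rect(omega/4) [i.e., 1 for |omega| < 2, 0 otherwise]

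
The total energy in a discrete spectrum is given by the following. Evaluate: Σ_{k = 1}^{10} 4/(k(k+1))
Partial fractions: 4/(k(k + 1))=4/k - 4/(k + 1)
Telescoping sum: 4(1 - 1/11)=4·10/11

Answer: 40/11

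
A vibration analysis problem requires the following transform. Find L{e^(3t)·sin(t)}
First shifting: L{e^(at)f(t)}=F(s-a)
L{sin(t)}=1/(s²+1)
Shift: 1/((s-3)²+1)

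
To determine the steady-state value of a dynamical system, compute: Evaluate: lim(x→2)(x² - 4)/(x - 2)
Factor: (x² - 4)=(x-2)(x+2)
Cancel (x-2): lim(x→2) (x+2)=4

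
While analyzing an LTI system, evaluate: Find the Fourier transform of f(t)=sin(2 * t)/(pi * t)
sin(W*t)/(pi*t)=(W/pi)*sinc(W*t/pi) is the impulse response of the ideal low-pass filter with cutoff W (here W=2).
Its Fourier transform is a rectangular function:
F(omega)=1 for |omega| < 2, 0 otherwise

Answer: rect(omega/4) [i.e., 1 for |omega| < 2, 0 otherwise]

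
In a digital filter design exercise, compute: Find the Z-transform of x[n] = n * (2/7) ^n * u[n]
Using the property Z{n * a^n * u[n]}=az/(z-a)^2
With a=2/7: X(z)=(2/7)z/(z - 2/7)^2, |z| > 2/7

Answer: (2/7)z/(z - 2/7)^2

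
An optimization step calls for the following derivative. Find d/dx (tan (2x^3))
Chain rule: d/dx[tan(u)]=sec²(u)·u' where u=2x^3
u'=6x^2

Answer: 6x^2·sec²(2x^3)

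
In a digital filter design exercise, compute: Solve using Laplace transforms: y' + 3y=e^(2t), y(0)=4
Take L: sY - 4+3Y = 1/(s-2)
Y(s+3) = 1/(s-2)+4
Y = 1/((s-2)(s+3))+4/(s+3)
Partial fractions: 1/((s-2)(s+3)) = (1/5)/(s-2) - (1/5)/(s+3)
So Y = (1/5)/(s-2)+(19/5)/(s+3)
Inverse Laplace transform (L^(-1){1/(s-2)} = e^(2t), L^(-1){1/(s+3)} = e^(-3t)):

Answer: y(t) = (1/5)·e^(2t)+(19/5)·e^(-3t)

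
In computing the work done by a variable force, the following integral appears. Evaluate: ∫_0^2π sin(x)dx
Antiderivative: -cos(x)
Evaluate at bounds: [-cos(1·2π)/1] - [-cos(1·0)/1]
= (-(1)+(1))/1 = 0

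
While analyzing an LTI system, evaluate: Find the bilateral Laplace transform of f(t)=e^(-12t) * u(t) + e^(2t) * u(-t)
For e^(-12t)*u(t): L=1/(s+12), Re(s) > -12
For e^(2t)*u(-t): L=-1/(s-2), Re(s) < 2
Combined: F(s)=1/(s+12)-1/(s-2), -12 < Re(s) < 2

Answer: 1/(s+12)-1/(s-2), ROC: -12 < Re(s) < 2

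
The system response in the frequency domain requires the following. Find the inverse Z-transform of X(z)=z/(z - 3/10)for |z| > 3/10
Standard pair: z/(z-a) <-> a^n * u[n] for causal signals
With a = 3/10: x[n] = (3/10)^n * u[n]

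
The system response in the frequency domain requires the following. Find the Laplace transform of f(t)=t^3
L{t^n}=n!/s^(n + 1)
L{t^3}=3!/s^4=6/s^4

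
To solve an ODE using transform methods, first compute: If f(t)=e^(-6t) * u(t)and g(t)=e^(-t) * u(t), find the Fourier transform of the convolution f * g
By the convolution theorem: F{f * g} = F(omega) * G(omega)
F(omega) = 1/(6 + j * omega), G(omega) = 1/(1 + j * omega)
F{f * g} = 1/((6 + j * omega)(1 + j * omega))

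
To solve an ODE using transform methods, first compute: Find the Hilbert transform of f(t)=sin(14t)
The Hilbert transform shifts each frequency component by -pi/2.
H{sin(wt)} = -cos(wt)
With w = 14: H{sin(14t)} = -cos(14t)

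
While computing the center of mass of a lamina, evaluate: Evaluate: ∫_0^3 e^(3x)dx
Antiderivative: (1/3)e^(3x)
Evaluate: (1/3)(e^9-1)

Answer: (e^9-1)/3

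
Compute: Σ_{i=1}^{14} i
Using formula: Σ i^1=n(n+1)/2=14·15/2=105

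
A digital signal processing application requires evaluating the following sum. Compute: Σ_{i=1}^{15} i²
Using formula: Σ i^2 = n(n + 1)(2n + 1)/6 = 15·16·31/6 = 1240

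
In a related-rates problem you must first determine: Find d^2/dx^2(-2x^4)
Apply power rule 2 times:
d^1: -8x^3
d^2: -24x^2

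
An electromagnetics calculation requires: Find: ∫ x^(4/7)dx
Power rule: ∫ x^(4/7) dx = x^(11/7)/(11/7) + C

Answer: (7/11)·x^(11/7) + C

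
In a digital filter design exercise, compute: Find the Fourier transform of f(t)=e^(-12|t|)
Using the standard pair: F{e^(-a|t|)} = 2a/(a^2 + omega^2)
With a = 12: F(omega) = 24/(144 + omega^2)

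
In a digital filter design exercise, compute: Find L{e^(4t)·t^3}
First shifting: L{e^(at)f(t)} = F(s-a)
L{t^3} = 6/s^4
Shift s → s-4: 6/(s-4)^4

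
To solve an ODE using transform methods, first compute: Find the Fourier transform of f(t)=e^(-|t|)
Using the standard pair: F{e^(-a|t|)} = 2a/(a^2 + omega^2)
With a = 1: F(omega) = 2/(1 + omega^2)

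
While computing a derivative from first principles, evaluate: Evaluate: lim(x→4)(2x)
Polynomial is continuous, so substitute x = 4:
2·4 = 8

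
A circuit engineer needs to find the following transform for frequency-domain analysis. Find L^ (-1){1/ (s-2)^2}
L^(-1){1/(s-a)^n}=t^(n-1)·e^(at)/(n-1)!
Here a=2, n=2: t^1·e^(2t)/1

Answer: t·e^(2t)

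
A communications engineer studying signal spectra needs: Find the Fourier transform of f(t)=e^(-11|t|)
Using the standard pair: F{e^(-a|t|)}=2a/(a^2 + omega^2)
With a=11: F(omega)=22/(121 + omega^2)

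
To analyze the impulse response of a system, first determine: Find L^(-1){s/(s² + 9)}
L^(-1){s/(s² + w²)}=cos(wt)
Here w=3

Answer: cos(3t)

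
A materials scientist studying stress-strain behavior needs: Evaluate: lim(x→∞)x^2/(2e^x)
Apply L'Hôpital 2 times (∞/∞ each time):
Eventually get 2!/(2e^x) → 0

Answer: 0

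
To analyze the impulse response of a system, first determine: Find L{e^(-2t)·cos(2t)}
First shifting: L{e^(at)f(t)}=F(s-a)
L{cos(2t)}=s/(s² + 4)
Shift: (s + 2)/((s + 2)² + 4)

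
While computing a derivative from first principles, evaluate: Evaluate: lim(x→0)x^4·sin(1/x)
Squeeze theorem: -|x^4| ≤ x^4·sin(1/x) ≤ |x^4|
Since x^4 → 0 as x → 0, by squeeze theorem the limit is 0

Answer: 0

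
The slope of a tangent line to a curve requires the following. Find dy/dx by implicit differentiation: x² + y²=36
Differentiate both sides: 2x+2y·(dy/dx) = 0
Solve: dy/dx = -2x/(2y) = -x/y

Answer: dy/dx = -x/y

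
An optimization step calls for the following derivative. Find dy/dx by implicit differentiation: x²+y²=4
Differentiate both sides: 2x+2y·(dy/dx)=0
Solve: dy/dx=-2x/(2y)=-x/y

Answer: dy/dx=-x/y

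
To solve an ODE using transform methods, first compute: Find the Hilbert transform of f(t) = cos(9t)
The Hilbert transform shifts each frequency component by -pi/2.
H{cos(wt)} = sin(wt)
With w = 9: H{cos(9t)} = sin(9t)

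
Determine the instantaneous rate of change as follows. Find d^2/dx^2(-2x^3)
Apply power rule 2 times:
d^1: -6x^2
d^2: -12x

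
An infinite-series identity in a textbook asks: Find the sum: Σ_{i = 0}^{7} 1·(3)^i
Geometric series: S=a(1 - r^n)/(1 - r)
a=1, r=3, n=8
S=1(1 - 6561)/-2=3280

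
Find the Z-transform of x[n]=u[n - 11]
Using the time-shift property: Z{u[n-11]}=z^(-11) * z/(z-1)
=z^(-10)/(z-1)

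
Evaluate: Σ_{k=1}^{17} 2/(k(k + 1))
Partial fractions: 2/(k(k + 1))=2/k - 2/(k + 1)
Telescoping sum: 2(1 - 1/18)=2·17/18

Answer: 17/9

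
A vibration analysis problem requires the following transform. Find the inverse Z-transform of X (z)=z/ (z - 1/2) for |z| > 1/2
Standard pair: z/(z-a) <-> a^n*u[n] for causal signals
With a = 1/2: x[n] = (1/2)^n*u[n]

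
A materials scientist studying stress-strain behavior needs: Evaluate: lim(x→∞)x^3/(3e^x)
Apply L'Hôpital 3 times (∞/∞ each time):
Eventually get 3!/(3e^x) → 0

Answer: 0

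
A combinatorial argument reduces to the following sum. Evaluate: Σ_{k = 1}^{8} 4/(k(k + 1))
Partial fractions: 4/(k(k + 1)) = 4/k - 4/(k + 1)
Telescoping sum: 4(1 - 1/9) = 4·8/9

Answer: 32/9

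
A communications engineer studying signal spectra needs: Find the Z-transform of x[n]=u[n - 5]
Using the time-shift property: Z{u[n-5]}=z^(-5)*z/(z-1)
=z^(-4)/(z-1)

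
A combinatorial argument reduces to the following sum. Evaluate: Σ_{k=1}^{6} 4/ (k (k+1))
Partial fractions: 4/(k(k + 1))=4/k - 4/(k + 1)
Telescoping sum: 4(1 - 1/7)=4·6/7

Answer: 24/7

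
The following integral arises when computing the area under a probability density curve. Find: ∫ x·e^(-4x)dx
Integration by parts: u=x, dv=e^(-4x) dx
du=dx, v=e^(-4x)/(-4)
=x·e^(-4x)/(-4) - ∫ e^(-4x)/(-4) dx
=x·e^(-4x)/(-4) - e^(-4x)/16+C

Answer: e^(-4x)(x/(-4)-1/16)+C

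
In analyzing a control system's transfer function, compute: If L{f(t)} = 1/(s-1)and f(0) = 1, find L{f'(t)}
L{f'(t)} = s·F(s) - f(0) = s/(s-1)-1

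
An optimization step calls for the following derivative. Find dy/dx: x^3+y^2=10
Differentiate: 3x^2+2y·(dy/dx) = 0
dy/dx = -3x^2/(2y)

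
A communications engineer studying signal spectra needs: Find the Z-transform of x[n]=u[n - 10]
Using the time-shift property: Z{u[n-10]}=z^(-10) * z/(z-1)
=z^(-9)/(z-1)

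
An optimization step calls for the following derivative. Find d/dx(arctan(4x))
d/dx[arctan(u)]=u'/(1+u²), u=4x, u'=4

Answer: 4/(1+16x²)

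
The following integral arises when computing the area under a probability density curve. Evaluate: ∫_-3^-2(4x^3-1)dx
Step 1: Find antiderivative F(x) = x^4 - x
Step 2: F(-2) - F(-3) = 18 - (84) = -66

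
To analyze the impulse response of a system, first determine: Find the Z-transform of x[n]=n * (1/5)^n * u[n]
Using the property Z{n * a^n * u[n]} = az/(z-a)^2
With a = 1/5: X(z) = (1/5)z/(z - 1/5)^2, |z| > 1/5

Answer: (1/5)z/(z - 1/5)^2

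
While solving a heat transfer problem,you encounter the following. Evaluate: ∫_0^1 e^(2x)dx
Antiderivative: (1/2)e^(2x)
Evaluate: (1/2)(e^2-1)

Answer: (e^2-1)/2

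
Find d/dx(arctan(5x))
d/dx[arctan(u)] = u'/(1+u²), u = 5x, u' = 5

Answer: 5/(1+25x²)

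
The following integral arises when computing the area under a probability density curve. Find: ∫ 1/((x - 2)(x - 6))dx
Partial fractions: 1/((x-2)(x-6)) = A/(x-2) + B/(x-6)
A = -1/4, B = 1/4
∫ [-1/4· 1/(x-2) + 1/4· 1/(x-6)] dx
= (1/4)[ln|x-6| - ln|x-2|] + C

Answer: (1/4)·ln|(x-6)/(x-2)| + C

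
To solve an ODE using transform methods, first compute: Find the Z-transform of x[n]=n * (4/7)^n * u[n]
Using the property Z{n*a^n*u[n]} = az/(z-a)^2
With a = 4/7: X(z) = (4/7)z/(z - 4/7)^2, |z| > 4/7

Answer: (4/7)z/(z - 4/7)^2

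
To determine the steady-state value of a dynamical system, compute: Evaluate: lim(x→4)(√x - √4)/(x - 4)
Multiply by conjugate (√x + √4)/(√x + √4):
= (x - 4)/((x - 4)(√x + √4)) = 1/(√x + √4)
As x → 4: 1/(2√4)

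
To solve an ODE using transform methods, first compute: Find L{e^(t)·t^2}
First shifting: L{e^(at)f(t)}=F(s-a)
L{t^2}=2/s^3
Shift s → s-1: 2/(s-1)^3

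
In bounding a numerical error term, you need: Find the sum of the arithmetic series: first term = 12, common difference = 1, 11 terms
Last term: a_n = 12+(11-1)·1 = 22
Sum = n(a_1+a_n)/2 = 11(12+22)/2 = 187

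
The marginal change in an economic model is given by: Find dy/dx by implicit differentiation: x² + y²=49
Differentiate both sides: 2x+2y·(dy/dx) = 0
Solve: dy/dx = -2x/(2y) = -x/y

Answer: dy/dx = -x/y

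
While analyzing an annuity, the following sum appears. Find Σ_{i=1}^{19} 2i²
= 2·n(n+1)(2n+1)/6 = 2·19·20·39/6 = 4940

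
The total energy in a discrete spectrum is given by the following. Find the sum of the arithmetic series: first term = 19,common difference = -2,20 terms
Last term: a_n = 19+(20-1)·-2 = -19
Sum = n(a_1+a_n)/2 = 20(19+(-19))/2 = 0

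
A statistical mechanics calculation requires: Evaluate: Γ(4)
Γ(n) = (n-1)! for positive integers
Γ(4) = 3! = 6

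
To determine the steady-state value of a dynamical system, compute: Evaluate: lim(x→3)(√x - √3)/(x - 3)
Multiply by conjugate (√x + √3)/(√x + √3):
= (x - 3)/((x - 3)(√x + √3)) = 1/(√x + √3)
As x → 3: 1/(2√3)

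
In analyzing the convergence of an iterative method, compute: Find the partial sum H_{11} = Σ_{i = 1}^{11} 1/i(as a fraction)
H_11 = 1+1/2+1/3+...+1/11
= 83711/27720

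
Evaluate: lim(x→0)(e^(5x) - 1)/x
L'Hôpital (0/0): lim 5e^(5x)/1 = 5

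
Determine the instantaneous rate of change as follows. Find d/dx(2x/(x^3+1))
Quotient rule: (f/g)' = (f'g - fg')/g²
f = 2x, f' = 2
g = x^3 + 1, g' = 3x^2

Answer: (2·(x^3 + 1) - 6x^3)/(x^3 + 1)²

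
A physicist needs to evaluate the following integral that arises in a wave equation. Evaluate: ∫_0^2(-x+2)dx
Step 1: Find antiderivative F(x) = (-1/2)x^2+2x
Step 2: F(2) - F(0) = 2 - (0) = 2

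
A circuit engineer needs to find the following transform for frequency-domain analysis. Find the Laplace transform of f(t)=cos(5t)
L{cos(wt)} = s/(s² + w²)
L{cos(5t)} = s/(s² + 25)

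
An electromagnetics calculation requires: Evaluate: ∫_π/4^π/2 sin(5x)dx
Antiderivative: -cos(5x)/5
Evaluate at bounds: [-cos(5·π/2)/5] - [-cos(5·π/4)/5]
= (-(0)+(-√2/2))/5 = -√2/10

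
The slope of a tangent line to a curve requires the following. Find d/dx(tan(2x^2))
Chain rule: d/dx[tan(u)] = sec²(u)·u' where u = 2x^2
u' = 4x

Answer: 4x·sec²(2x^2)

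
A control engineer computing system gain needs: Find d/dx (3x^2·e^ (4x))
Product rule: (fg)'=f'g + fg'
f=3x^2, f'=6x
g=e^(4x), g'=4·e^(4x)

Answer: 6x·e^(4x) + 12x^2·e^(4x)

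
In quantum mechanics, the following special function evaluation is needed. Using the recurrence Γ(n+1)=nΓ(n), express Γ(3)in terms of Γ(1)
Γ(3)=2Γ(2)=2·1Γ(1)=...=2!·Γ(1)=2·Γ(1)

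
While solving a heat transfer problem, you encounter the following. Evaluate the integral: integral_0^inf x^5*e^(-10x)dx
This is a Gamma integral. Substitute u=10x (du=10 dx):
integral_0^inf x^5*e^(-10x) dx=(1/10^6) integral_0^inf u^5*e^(-u) du
=Gamma(6)/10^6=5!/10^6=120/1000000

Answer: 3/25000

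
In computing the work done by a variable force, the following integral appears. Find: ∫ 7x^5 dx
Using power rule: ∫ 7x^5 dx=7/6 x^6+C=(7/6)x^6+C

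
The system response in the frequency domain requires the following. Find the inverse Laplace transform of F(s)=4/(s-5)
L^(-1){4/(s-a)} = c·e^(at)
Here a = 5, c = 4

Answer: 4e^(5t)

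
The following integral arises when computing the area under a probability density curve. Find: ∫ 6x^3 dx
Using power rule: ∫ 6x^3 dx=6/4 x^4 + C=(3/2)x^4 + C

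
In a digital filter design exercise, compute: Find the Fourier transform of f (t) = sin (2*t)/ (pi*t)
sin(W*t)/(pi*t)=(W/pi)*sinc(W*t/pi) is the impulse response of the ideal low-pass filter with cutoff W (here W=2).
Its Fourier transform is a rectangular function:
F(omega)=1 for |omega| < 2, 0 otherwise

Answer: rect(omega/4) [i.e., 1 for |omega| < 2, 0 otherwise]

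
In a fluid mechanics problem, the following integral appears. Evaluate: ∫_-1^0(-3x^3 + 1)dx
Step 1: Find antiderivative F(x)=(-3/4)x^4+x
Step 2: F(0) - F(-1)=0 - (-7/4)=7/4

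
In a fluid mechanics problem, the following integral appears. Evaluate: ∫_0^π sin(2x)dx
Antiderivative: -cos(2x)/2
Evaluate at bounds: [-cos(2·π)/2] - [-cos(2·0)/2]
=(-(1)+(1))/2=0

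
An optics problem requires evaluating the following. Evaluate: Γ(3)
Γ(n) = (n-1)! for positive integers
Γ(3) = 2! = 2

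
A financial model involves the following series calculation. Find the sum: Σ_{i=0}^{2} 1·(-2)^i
Geometric series: S = a(1 - r^n)/(1 - r)
a = 1, r = -2, n = 3
S = 1(1 + 8)/3 = 3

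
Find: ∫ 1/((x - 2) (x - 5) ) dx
Partial fractions: 1/((x-2)(x-5))=A/(x-2)+B/(x-5)
A=-1/3, B=1/3
∫ [-1/3· 1/(x-2)+1/3· 1/(x-5)] dx
=(1/3)[ln|x-5| - ln|x-2|]+C

Answer: (1/3)·ln|(x-5)/(x-2)|+C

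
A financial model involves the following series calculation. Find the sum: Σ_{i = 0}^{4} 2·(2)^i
Geometric series: S = a(1 - r^n)/(1 - r)
a = 2, r = 2, n = 5
S = 2(1 - 32)/-1 = 62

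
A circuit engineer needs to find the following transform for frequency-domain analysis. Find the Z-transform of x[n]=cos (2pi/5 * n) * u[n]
Z{cos(w0*n)*u[n]}=z(z - cos(w0))/(z^2 - 2z*cos(w0) + 1)
With w0=2pi/5: X(z)=z(z - cos(2pi/5))/(z^2 - 2z*cos(2pi/5) + 1)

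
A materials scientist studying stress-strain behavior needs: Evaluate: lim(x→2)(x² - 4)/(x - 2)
Factor: (x² - 4)=(x-2)(x+2)
Cancel (x-2): lim(x→2) (x+2)=4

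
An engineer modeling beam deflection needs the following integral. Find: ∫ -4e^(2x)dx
Since d/dx[e^(2x)] = 2e^(2x), we get -2 e^(2x) + C

Answer: -2e^(2x) + C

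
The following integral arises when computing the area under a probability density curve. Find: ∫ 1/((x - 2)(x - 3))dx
Partial fractions: 1/((x-2)(x-3)) = A/(x-2)+B/(x-3)
A = -1, B = 1
∫ [-1· 1/(x-2)+1· 1/(x-3)] dx
= (1)[ln|x-3| - ln|x-2|]+C

Answer: ln|(x-3)/(x-2)|+C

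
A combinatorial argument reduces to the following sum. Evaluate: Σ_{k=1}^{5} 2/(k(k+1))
Partial fractions: 2/(k(k+1)) = 2/k - 2/(k+1)
Telescoping sum: 2(1-1/6) = 2·5/6

Answer: 5/3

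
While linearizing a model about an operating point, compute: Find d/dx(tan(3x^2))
Chain rule: d/dx[tan(u)]=sec²(u)·u' where u=3x^2
u'=6x

Answer: 6x·sec²(3x^2)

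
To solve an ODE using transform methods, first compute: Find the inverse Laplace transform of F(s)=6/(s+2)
L^(-1){6/(s-a)}=c·e^(at)
Here a=-2, c=6

Answer: 6e^(-2t)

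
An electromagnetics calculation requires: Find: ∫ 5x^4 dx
Using power rule: ∫ 5x^4 dx=5/5 x^5+C=x^5+C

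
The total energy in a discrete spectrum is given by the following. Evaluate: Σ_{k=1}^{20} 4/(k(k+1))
Partial fractions: 4/(k(k+1))=4/k - 4/(k+1)
Telescoping sum: 4(1-1/21)=4·20/21

Answer: 80/21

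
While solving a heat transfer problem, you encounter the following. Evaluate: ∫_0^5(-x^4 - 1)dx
Step 1: Find antiderivative F(x)=(-1/5)x^5 - x
Step 2: F(5) - F(0)=-630 - (0)=-630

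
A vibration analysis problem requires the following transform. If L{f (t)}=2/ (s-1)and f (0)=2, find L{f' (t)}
L{f'(t)} = s·F(s) - f(0) = 2s/(s-1) - 2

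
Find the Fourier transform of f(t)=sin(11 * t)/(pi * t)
sin(W*t)/(pi*t)=(W/pi)*sinc(W*t/pi) is the impulse response of the ideal low-pass filter with cutoff W (here W=11).
Its Fourier transform is a rectangular function:
F(omega)=1 for |omega| < 11, 0 otherwise

Answer: rect(omega/22) [i.e., 1 for |omega| < 11, 0 otherwise]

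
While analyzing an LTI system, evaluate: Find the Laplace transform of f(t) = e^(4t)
L{e^(at)} = 1/(s-a)
L{e^(4t)} = 1/(s-4)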